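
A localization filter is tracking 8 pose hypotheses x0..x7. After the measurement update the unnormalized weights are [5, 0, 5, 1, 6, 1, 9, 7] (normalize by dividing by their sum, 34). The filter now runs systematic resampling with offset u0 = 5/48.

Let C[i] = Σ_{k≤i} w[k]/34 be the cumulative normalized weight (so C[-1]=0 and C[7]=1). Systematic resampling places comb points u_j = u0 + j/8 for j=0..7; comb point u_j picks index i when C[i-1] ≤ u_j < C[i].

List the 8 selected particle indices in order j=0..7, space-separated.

0 2 4 4 6 6 7 7

C = [5/34, 5/34, 5/17, 11/34, 1/2, 9/17, 27/34, 1]
j=0: u_0=5/48 ∈ [0, 5/34) → index 0
j=1: u_1=11/48 ∈ [5/34, 5/17) → index 2
j=2: u_2=17/48 ∈ [11/34, 1/2) → index 4
j=3: u_3=23/48 ∈ [11/34, 1/2) → index 4
j=4: u_4=29/48 ∈ [9/17, 27/34) → index 6
j=5: u_5=35/48 ∈ [9/17, 27/34) → index 6
j=6: u_6=41/48 ∈ [27/34, 1) → index 7
j=7: u_7=47/48 ∈ [27/34, 1) → index 7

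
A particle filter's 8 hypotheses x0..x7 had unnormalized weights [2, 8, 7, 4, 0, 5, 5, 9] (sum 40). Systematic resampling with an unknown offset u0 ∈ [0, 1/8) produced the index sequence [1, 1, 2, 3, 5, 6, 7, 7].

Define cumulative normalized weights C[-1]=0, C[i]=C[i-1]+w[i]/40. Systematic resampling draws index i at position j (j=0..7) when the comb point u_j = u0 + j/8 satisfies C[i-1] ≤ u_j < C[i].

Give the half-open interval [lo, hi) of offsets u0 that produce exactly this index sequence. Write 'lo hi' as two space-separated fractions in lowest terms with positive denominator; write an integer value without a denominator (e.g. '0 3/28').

1/20 1/8

C = [1/20, 1/4, 17/40, 21/40, 21/40, 13/20, 31/40, 1]
j=0 picked index 1: u0 ∈ [1/20, 1/4)
j=1 picked index 1: u0 ∈ [-3/40, 1/8)
j=2 picked index 2: u0 ∈ [0, 7/40)
j=3 picked index 3: u0 ∈ [1/20, 3/20)
j=4 picked index 5: u0 ∈ [1/40, 3/20)
j=5 picked index 6: u0 ∈ [1/40, 3/20)
j=6 picked index 7: u0 ∈ [1/40, 1/4)
j=7 picked index 7: u0 ∈ [-1/10, 1/8)
intersection: [1/20, 1/8)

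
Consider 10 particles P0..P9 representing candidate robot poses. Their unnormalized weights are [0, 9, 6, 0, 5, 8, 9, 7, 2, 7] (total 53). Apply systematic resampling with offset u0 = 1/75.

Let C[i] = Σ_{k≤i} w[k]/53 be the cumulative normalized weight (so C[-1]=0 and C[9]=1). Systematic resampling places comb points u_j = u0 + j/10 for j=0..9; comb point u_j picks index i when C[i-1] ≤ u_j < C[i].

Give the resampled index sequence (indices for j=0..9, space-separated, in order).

1 1 2 4 5 5 6 7 7 9

C = [0, 9/53, 15/53, 15/53, 20/53, 28/53, 37/53, 44/53, 46/53, 1]
j=0: u_0=1/75 ∈ [0, 9/53) → index 1
j=1: u_1=17/150 ∈ [0, 9/53) → index 1
j=2: u_2=16/75 ∈ [9/53, 15/53) → index 2
j=3: u_3=47/150 ∈ [15/53, 20/53) → index 4
j=4: u_4=31/75 ∈ [20/53, 28/53) → index 5
j=5: u_5=77/150 ∈ [20/53, 28/53) → index 5
j=6: u_6=46/75 ∈ [28/53, 37/53) → index 6
j=7: u_7=107/150 ∈ [37/53, 44/53) → index 7
j=8: u_8=61/75 ∈ [37/53, 44/53) → index 7
j=9: u_9=137/150 ∈ [46/53, 1) → index 9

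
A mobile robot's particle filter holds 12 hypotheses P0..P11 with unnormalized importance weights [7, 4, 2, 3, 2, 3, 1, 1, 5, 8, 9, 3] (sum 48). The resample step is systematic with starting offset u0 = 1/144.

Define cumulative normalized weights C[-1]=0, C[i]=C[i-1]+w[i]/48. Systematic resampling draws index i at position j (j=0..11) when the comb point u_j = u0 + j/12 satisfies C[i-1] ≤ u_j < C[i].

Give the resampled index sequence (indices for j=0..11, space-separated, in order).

0 0 1 2 4 5 8 9 9 10 10 10

C = [7/48, 11/48, 13/48, 1/3, 3/8, 7/16, 11/24, 23/48, 7/12, 3/4, 15/16, 1]
j=0: u_0=1/144 ∈ [0, 7/48) → index 0
j=1: u_1=13/144 ∈ [0, 7/48) → index 0
j=2: u_2=25/144 ∈ [7/48, 11/48) → index 1
j=3: u_3=37/144 ∈ [11/48, 13/48) → index 2
j=4: u_4=49/144 ∈ [1/3, 3/8) → index 4
j=5: u_5=61/144 ∈ [3/8, 7/16) → index 5
j=6: u_6=73/144 ∈ [23/48, 7/12) → index 8
j=7: u_7=85/144 ∈ [7/12, 3/4) → index 9
j=8: u_8=97/144 ∈ [7/12, 3/4) → index 9
j=9: u_9=109/144 ∈ [3/4, 15/16) → index 10
j=10: u_10=121/144 ∈ [3/4, 15/16) → index 10
j=11: u_11=133/144 ∈ [3/4, 15/16) → index 10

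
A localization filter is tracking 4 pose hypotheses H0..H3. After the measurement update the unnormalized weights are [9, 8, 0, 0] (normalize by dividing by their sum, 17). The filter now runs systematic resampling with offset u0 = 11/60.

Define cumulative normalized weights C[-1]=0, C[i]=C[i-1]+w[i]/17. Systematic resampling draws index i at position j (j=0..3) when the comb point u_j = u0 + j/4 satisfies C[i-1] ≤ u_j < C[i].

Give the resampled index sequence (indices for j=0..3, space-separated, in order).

0 0 1 1

C = [9/17, 1, 1, 1]
j=0: u_0=11/60 ∈ [0, 9/17) → index 0
j=1: u_1=13/30 ∈ [0, 9/17) → index 0
j=2: u_2=41/60 ∈ [9/17, 1) → index 1
j=3: u_3=14/15 ∈ [9/17, 1) → index 1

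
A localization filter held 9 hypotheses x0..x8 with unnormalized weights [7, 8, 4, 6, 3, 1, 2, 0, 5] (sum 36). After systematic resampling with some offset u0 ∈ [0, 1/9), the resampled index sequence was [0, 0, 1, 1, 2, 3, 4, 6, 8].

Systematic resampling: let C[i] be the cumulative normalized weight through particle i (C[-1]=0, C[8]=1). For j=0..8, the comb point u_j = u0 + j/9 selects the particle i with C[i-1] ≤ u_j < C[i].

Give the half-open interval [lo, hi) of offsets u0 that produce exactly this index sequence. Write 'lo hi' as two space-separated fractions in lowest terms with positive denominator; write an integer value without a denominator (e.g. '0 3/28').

C = [7/36, 5/12, 19/36, 25/36, 7/9, 29/36, 31/36, 31/36, 1]
j=0 picked index 0: u0 ∈ [0, 7/36)
j=1 picked index 0: u0 ∈ [-1/9, 1/12)
j=2 picked index 1: u0 ∈ [-1/36, 7/36)
j=3 picked index 1: u0 ∈ [-5/36, 1/12)
j=4 picked index 2: u0 ∈ [-1/36, 1/12)
j=5 picked index 3: u0 ∈ [-1/36, 5/36)
j=6 picked index 4: u0 ∈ [1/36, 1/9)
j=7 picked index 6: u0 ∈ [1/36, 1/12)
j=8 picked index 8: u0 ∈ [-1/36, 1/9)
intersection: [1/36, 1/12)

1/36 1/12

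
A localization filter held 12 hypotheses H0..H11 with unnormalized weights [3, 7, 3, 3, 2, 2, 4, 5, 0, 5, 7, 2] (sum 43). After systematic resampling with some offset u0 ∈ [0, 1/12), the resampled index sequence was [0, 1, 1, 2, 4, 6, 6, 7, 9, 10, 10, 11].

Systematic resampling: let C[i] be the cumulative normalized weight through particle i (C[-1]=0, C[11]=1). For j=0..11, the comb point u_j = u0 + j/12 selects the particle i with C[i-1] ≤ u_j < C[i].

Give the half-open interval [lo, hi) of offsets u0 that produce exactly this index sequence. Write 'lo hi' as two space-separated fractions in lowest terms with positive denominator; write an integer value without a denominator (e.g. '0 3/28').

25/516 9/172

C = [3/43, 10/43, 13/43, 16/43, 18/43, 20/43, 24/43, 29/43, 29/43, 34/43, 41/43, 1]
j=0 picked index 0: u0 ∈ [0, 3/43)
j=1 picked index 1: u0 ∈ [-7/516, 77/516)
j=2 picked index 1: u0 ∈ [-25/258, 17/258)
j=3 picked index 2: u0 ∈ [-3/172, 9/172)
j=4 picked index 4: u0 ∈ [5/129, 11/129)
j=5 picked index 6: u0 ∈ [25/516, 73/516)
j=6 picked index 6: u0 ∈ [-3/86, 5/86)
j=7 picked index 7: u0 ∈ [-13/516, 47/516)
j=8 picked index 9: u0 ∈ [1/129, 16/129)
j=9 picked index 10: u0 ∈ [7/172, 35/172)
j=10 picked index 10: u0 ∈ [-11/258, 31/258)
j=11 picked index 11: u0 ∈ [19/516, 1/12)
intersection: [25/516, 9/172)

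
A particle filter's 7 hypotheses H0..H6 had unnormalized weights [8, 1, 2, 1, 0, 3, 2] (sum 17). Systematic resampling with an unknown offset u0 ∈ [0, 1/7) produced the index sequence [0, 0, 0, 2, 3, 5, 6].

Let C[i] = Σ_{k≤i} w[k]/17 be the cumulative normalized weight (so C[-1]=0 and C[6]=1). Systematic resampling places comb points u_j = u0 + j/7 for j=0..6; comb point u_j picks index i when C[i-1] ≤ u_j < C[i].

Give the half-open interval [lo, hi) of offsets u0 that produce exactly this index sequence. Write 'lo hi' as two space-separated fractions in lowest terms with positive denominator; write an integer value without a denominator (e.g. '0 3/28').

12/119 16/119

C = [8/17, 9/17, 11/17, 12/17, 12/17, 15/17, 1]
j=0 picked index 0: u0 ∈ [0, 8/17)
j=1 picked index 0: u0 ∈ [-1/7, 39/119)
j=2 picked index 0: u0 ∈ [-2/7, 22/119)
j=3 picked index 2: u0 ∈ [12/119, 26/119)
j=4 picked index 3: u0 ∈ [9/119, 16/119)
j=5 picked index 5: u0 ∈ [-1/119, 20/119)
j=6 picked index 6: u0 ∈ [3/119, 1/7)
intersection: [12/119, 16/119)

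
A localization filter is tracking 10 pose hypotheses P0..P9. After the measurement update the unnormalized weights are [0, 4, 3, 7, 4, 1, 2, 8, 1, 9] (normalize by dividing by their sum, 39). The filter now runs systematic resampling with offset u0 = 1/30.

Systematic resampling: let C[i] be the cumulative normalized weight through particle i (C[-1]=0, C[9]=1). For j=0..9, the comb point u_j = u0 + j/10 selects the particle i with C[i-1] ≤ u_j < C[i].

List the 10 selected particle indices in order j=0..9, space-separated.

1 2 3 3 4 6 7 7 9 9

C = [0, 4/39, 7/39, 14/39, 6/13, 19/39, 7/13, 29/39, 10/13, 1]
j=0: u_0=1/30 ∈ [0, 4/39) → index 1
j=1: u_1=2/15 ∈ [4/39, 7/39) → index 2
j=2: u_2=7/30 ∈ [7/39, 14/39) → index 3
j=3: u_3=1/3 ∈ [7/39, 14/39) → index 3
j=4: u_4=13/30 ∈ [14/39, 6/13) → index 4
j=5: u_5=8/15 ∈ [19/39, 7/13) → index 6
j=6: u_6=19/30 ∈ [7/13, 29/39) → index 7
j=7: u_7=11/15 ∈ [7/13, 29/39) → index 7
j=8: u_8=5/6 ∈ [10/13, 1) → index 9
j=9: u_9=14/15 ∈ [10/13, 1) → index 9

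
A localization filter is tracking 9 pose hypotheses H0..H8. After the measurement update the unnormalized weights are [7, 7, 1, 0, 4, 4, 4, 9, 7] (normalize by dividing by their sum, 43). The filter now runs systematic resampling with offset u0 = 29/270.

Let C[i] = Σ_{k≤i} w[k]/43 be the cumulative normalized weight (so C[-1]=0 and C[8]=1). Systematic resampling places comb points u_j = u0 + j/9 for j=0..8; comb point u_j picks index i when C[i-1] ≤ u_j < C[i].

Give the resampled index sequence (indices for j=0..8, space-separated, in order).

0 1 2 4 6 7 7 8 8

C = [7/43, 14/43, 15/43, 15/43, 19/43, 23/43, 27/43, 36/43, 1]
j=0: u_0=29/270 ∈ [0, 7/43) → index 0
j=1: u_1=59/270 ∈ [7/43, 14/43) → index 1
j=2: u_2=89/270 ∈ [14/43, 15/43) → index 2
j=3: u_3=119/270 ∈ [15/43, 19/43) → index 4
j=4: u_4=149/270 ∈ [23/43, 27/43) → index 6
j=5: u_5=179/270 ∈ [27/43, 36/43) → index 7
j=6: u_6=209/270 ∈ [27/43, 36/43) → index 7
j=7: u_7=239/270 ∈ [36/43, 1) → index 8
j=8: u_8=269/270 ∈ [36/43, 1) → index 8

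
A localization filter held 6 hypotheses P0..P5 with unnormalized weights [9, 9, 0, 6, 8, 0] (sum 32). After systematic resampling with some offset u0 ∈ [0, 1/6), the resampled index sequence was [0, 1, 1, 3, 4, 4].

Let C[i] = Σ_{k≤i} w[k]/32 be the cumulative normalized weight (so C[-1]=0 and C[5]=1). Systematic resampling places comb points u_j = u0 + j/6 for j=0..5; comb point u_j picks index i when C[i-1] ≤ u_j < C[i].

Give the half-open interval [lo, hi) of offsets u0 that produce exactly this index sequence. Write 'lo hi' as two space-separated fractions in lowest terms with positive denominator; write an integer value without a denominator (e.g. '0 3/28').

C = [9/32, 9/16, 9/16, 3/4, 1, 1]
j=0 picked index 0: u0 ∈ [0, 9/32)
j=1 picked index 1: u0 ∈ [11/96, 19/48)
j=2 picked index 1: u0 ∈ [-5/96, 11/48)
j=3 picked index 3: u0 ∈ [1/16, 1/4)
j=4 picked index 4: u0 ∈ [1/12, 1/3)
j=5 picked index 4: u0 ∈ [-1/12, 1/6)
intersection: [11/96, 1/6)

11/96 1/6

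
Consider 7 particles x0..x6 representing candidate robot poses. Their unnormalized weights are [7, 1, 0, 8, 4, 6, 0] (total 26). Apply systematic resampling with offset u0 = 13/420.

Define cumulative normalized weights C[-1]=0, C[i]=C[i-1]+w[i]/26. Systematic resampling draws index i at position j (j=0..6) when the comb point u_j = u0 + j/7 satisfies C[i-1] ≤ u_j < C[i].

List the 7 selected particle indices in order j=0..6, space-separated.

C = [7/26, 4/13, 4/13, 8/13, 10/13, 1, 1]
j=0: u_0=13/420 ∈ [0, 7/26) → index 0
j=1: u_1=73/420 ∈ [0, 7/26) → index 0
j=2: u_2=19/60 ∈ [4/13, 8/13) → index 3
j=3: u_3=193/420 ∈ [4/13, 8/13) → index 3
j=4: u_4=253/420 ∈ [4/13, 8/13) → index 3
j=5: u_5=313/420 ∈ [8/13, 10/13) → index 4
j=6: u_6=373/420 ∈ [10/13, 1) → index 5

0 0 3 3 3 4 5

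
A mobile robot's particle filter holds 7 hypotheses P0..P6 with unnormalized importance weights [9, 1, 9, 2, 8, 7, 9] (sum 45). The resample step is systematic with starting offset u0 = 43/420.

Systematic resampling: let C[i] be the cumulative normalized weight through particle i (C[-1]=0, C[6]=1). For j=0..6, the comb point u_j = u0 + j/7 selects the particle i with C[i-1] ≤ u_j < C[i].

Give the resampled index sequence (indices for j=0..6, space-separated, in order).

0 2 2 4 5 6 6

C = [1/5, 2/9, 19/45, 7/15, 29/45, 4/5, 1]
j=0: u_0=43/420 ∈ [0, 1/5) → index 0
j=1: u_1=103/420 ∈ [2/9, 19/45) → index 2
j=2: u_2=163/420 ∈ [2/9, 19/45) → index 2
j=3: u_3=223/420 ∈ [7/15, 29/45) → index 4
j=4: u_4=283/420 ∈ [29/45, 4/5) → index 5
j=5: u_5=49/60 ∈ [4/5, 1) → index 6
j=6: u_6=403/420 ∈ [4/5, 1) → index 6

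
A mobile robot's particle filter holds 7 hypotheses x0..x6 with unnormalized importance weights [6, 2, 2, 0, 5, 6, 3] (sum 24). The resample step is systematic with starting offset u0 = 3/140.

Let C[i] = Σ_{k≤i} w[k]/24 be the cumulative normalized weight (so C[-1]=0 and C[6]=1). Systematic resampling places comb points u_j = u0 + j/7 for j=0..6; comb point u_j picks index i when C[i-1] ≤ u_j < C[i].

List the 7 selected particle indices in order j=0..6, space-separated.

C = [1/4, 1/3, 5/12, 5/12, 5/8, 7/8, 1]
j=0: u_0=3/140 ∈ [0, 1/4) → index 0
j=1: u_1=23/140 ∈ [0, 1/4) → index 0
j=2: u_2=43/140 ∈ [1/4, 1/3) → index 1
j=3: u_3=9/20 ∈ [5/12, 5/8) → index 4
j=4: u_4=83/140 ∈ [5/12, 5/8) → index 4
j=5: u_5=103/140 ∈ [5/8, 7/8) → index 5
j=6: u_6=123/140 ∈ [7/8, 1) → index 6

0 0 1 4 4 5 6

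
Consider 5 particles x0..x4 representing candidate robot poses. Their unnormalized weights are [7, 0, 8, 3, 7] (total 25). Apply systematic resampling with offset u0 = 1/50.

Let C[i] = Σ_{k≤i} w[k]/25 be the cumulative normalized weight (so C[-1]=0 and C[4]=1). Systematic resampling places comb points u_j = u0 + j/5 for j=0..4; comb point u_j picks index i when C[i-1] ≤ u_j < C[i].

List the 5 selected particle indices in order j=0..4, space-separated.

0 0 2 3 4

C = [7/25, 7/25, 3/5, 18/25, 1]
j=0: u_0=1/50 ∈ [0, 7/25) → index 0
j=1: u_1=11/50 ∈ [0, 7/25) → index 0
j=2: u_2=21/50 ∈ [7/25, 3/5) → index 2
j=3: u_3=31/50 ∈ [3/5, 18/25) → index 3
j=4: u_4=41/50 ∈ [18/25, 1) → index 4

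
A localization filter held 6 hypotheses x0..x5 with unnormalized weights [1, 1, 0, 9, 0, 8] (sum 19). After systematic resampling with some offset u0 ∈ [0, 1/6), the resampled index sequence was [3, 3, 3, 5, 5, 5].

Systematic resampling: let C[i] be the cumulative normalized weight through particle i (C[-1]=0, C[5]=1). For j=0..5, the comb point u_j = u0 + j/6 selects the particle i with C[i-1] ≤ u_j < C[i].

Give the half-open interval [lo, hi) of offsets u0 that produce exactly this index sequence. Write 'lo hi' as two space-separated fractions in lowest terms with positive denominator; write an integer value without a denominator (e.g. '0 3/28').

2/19 1/6

C = [1/19, 2/19, 2/19, 11/19, 11/19, 1]
j=0 picked index 3: u0 ∈ [2/19, 11/19)
j=1 picked index 3: u0 ∈ [-7/114, 47/114)
j=2 picked index 3: u0 ∈ [-13/57, 14/57)
j=3 picked index 5: u0 ∈ [3/38, 1/2)
j=4 picked index 5: u0 ∈ [-5/57, 1/3)
j=5 picked index 5: u0 ∈ [-29/114, 1/6)
intersection: [2/19, 1/6)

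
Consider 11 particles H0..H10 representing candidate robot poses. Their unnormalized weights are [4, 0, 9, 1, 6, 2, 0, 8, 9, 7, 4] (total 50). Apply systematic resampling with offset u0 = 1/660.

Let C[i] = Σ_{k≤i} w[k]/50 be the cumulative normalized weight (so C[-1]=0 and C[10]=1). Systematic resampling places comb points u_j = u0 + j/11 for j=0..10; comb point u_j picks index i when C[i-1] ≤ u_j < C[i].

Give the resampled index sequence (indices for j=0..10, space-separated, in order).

0 2 2 3 4 7 7 8 8 9 9

C = [2/25, 2/25, 13/50, 7/25, 2/5, 11/25, 11/25, 3/5, 39/50, 23/25, 1]
j=0: u_0=1/660 ∈ [0, 2/25) → index 0
j=1: u_1=61/660 ∈ [2/25, 13/50) → index 2
j=2: u_2=11/60 ∈ [2/25, 13/50) → index 2
j=3: u_3=181/660 ∈ [13/50, 7/25) → index 3
j=4: u_4=241/660 ∈ [7/25, 2/5) → index 4
j=5: u_5=301/660 ∈ [11/25, 3/5) → index 7
j=6: u_6=361/660 ∈ [11/25, 3/5) → index 7
j=7: u_7=421/660 ∈ [3/5, 39/50) → index 8
j=8: u_8=481/660 ∈ [3/5, 39/50) → index 8
j=9: u_9=541/660 ∈ [39/50, 23/25) → index 9
j=10: u_10=601/660 ∈ [39/50, 23/25) → index 9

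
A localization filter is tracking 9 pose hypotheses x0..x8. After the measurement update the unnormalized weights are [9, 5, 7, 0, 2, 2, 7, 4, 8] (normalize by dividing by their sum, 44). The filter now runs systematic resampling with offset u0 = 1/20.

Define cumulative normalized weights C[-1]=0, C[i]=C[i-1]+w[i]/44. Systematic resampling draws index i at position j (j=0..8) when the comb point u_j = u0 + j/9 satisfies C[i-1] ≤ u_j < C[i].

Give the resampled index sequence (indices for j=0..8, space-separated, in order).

0 0 1 2 4 6 6 8 8

C = [9/44, 7/22, 21/44, 21/44, 23/44, 25/44, 8/11, 9/11, 1]
j=0: u_0=1/20 ∈ [0, 9/44) → index 0
j=1: u_1=29/180 ∈ [0, 9/44) → index 0
j=2: u_2=49/180 ∈ [9/44, 7/22) → index 1
j=3: u_3=23/60 ∈ [7/22, 21/44) → index 2
j=4: u_4=89/180 ∈ [21/44, 23/44) → index 4
j=5: u_5=109/180 ∈ [25/44, 8/11) → index 6
j=6: u_6=43/60 ∈ [25/44, 8/11) → index 6
j=7: u_7=149/180 ∈ [9/11, 1) → index 8
j=8: u_8=169/180 ∈ [9/11, 1) → index 8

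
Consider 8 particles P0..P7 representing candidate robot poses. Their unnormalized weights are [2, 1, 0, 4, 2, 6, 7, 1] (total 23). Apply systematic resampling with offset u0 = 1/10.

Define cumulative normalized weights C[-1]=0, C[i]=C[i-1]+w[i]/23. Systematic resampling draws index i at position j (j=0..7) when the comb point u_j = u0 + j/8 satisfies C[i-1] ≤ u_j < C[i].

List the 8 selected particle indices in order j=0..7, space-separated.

1 3 4 5 5 6 6 7

C = [2/23, 3/23, 3/23, 7/23, 9/23, 15/23, 22/23, 1]
j=0: u_0=1/10 ∈ [2/23, 3/23) → index 1
j=1: u_1=9/40 ∈ [3/23, 7/23) → index 3
j=2: u_2=7/20 ∈ [7/23, 9/23) → index 4
j=3: u_3=19/40 ∈ [9/23, 15/23) → index 5
j=4: u_4=3/5 ∈ [9/23, 15/23) → index 5
j=5: u_5=29/40 ∈ [15/23, 22/23) → index 6
j=6: u_6=17/20 ∈ [15/23, 22/23) → index 6
j=7: u_7=39/40 ∈ [22/23, 1) → index 7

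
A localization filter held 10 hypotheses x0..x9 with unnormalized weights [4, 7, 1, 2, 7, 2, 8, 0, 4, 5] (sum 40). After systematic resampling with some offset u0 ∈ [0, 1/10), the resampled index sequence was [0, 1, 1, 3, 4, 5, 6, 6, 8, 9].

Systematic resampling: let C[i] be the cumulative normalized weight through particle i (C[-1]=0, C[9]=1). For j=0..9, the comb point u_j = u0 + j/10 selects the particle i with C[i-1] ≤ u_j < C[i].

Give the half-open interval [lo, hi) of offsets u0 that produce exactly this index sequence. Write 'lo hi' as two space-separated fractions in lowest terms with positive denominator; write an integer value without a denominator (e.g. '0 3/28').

C = [1/10, 11/40, 3/10, 7/20, 21/40, 23/40, 31/40, 31/40, 7/8, 1]
j=0 picked index 0: u0 ∈ [0, 1/10)
j=1 picked index 1: u0 ∈ [0, 7/40)
j=2 picked index 1: u0 ∈ [-1/10, 3/40)
j=3 picked index 3: u0 ∈ [0, 1/20)
j=4 picked index 4: u0 ∈ [-1/20, 1/8)
j=5 picked index 5: u0 ∈ [1/40, 3/40)
j=6 picked index 6: u0 ∈ [-1/40, 7/40)
j=7 picked index 6: u0 ∈ [-1/8, 3/40)
j=8 picked index 8: u0 ∈ [-1/40, 3/40)
j=9 picked index 9: u0 ∈ [-1/40, 1/10)
intersection: [1/40, 1/20)

1/40 1/20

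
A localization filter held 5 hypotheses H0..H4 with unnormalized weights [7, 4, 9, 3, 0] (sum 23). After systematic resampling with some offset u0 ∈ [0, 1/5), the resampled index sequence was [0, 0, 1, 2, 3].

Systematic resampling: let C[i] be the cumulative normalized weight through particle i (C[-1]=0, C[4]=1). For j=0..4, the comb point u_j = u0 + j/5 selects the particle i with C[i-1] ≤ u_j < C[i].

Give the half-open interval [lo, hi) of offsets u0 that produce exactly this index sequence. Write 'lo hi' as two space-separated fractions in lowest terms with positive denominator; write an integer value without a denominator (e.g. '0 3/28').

8/115 9/115

C = [7/23, 11/23, 20/23, 1, 1]
j=0 picked index 0: u0 ∈ [0, 7/23)
j=1 picked index 0: u0 ∈ [-1/5, 12/115)
j=2 picked index 1: u0 ∈ [-11/115, 9/115)
j=3 picked index 2: u0 ∈ [-14/115, 31/115)
j=4 picked index 3: u0 ∈ [8/115, 1/5)
intersection: [8/115, 9/115)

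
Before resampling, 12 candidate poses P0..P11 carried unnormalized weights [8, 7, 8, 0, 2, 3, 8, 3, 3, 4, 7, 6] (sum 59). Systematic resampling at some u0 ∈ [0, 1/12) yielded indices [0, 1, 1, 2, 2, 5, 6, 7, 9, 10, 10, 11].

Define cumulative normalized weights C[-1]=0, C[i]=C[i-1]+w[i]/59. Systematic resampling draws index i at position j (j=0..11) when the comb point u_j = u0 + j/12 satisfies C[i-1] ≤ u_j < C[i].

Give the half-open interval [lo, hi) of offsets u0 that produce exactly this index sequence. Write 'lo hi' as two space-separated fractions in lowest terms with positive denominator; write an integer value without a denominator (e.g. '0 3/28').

C = [8/59, 15/59, 23/59, 23/59, 25/59, 28/59, 36/59, 39/59, 42/59, 46/59, 53/59, 1]
j=0 picked index 0: u0 ∈ [0, 8/59)
j=1 picked index 1: u0 ∈ [37/708, 121/708)
j=2 picked index 1: u0 ∈ [-11/354, 31/354)
j=3 picked index 2: u0 ∈ [1/236, 33/236)
j=4 picked index 2: u0 ∈ [-14/177, 10/177)
j=5 picked index 5: u0 ∈ [5/708, 41/708)
j=6 picked index 6: u0 ∈ [-3/118, 13/118)
j=7 picked index 7: u0 ∈ [19/708, 55/708)
j=8 picked index 9: u0 ∈ [8/177, 20/177)
j=9 picked index 10: u0 ∈ [7/236, 35/236)
j=10 picked index 10: u0 ∈ [-19/354, 23/354)
j=11 picked index 11: u0 ∈ [-13/708, 1/12)
intersection: [37/708, 10/177)

37/708 10/177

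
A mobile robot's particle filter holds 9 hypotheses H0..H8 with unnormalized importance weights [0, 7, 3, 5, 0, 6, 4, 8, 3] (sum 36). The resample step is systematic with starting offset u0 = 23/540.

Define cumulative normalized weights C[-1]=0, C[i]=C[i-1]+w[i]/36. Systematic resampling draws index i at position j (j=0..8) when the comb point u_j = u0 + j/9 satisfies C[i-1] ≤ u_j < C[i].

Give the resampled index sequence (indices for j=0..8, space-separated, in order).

1 1 2 3 5 6 7 7 8

C = [0, 7/36, 5/18, 5/12, 5/12, 7/12, 25/36, 11/12, 1]
j=0: u_0=23/540 ∈ [0, 7/36) → index 1
j=1: u_1=83/540 ∈ [0, 7/36) → index 1
j=2: u_2=143/540 ∈ [7/36, 5/18) → index 2
j=3: u_3=203/540 ∈ [5/18, 5/12) → index 3
j=4: u_4=263/540 ∈ [5/12, 7/12) → index 5
j=5: u_5=323/540 ∈ [7/12, 25/36) → index 6
j=6: u_6=383/540 ∈ [25/36, 11/12) → index 7
j=7: u_7=443/540 ∈ [25/36, 11/12) → index 7
j=8: u_8=503/540 ∈ [11/12, 1) → index 8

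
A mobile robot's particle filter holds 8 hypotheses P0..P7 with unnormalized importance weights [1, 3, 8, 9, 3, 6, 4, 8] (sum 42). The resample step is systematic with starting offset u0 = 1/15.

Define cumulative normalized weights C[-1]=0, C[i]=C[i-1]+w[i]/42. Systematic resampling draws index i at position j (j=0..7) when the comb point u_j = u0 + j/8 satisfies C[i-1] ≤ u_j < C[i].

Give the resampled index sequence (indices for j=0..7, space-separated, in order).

1 2 3 3 4 5 7 7

C = [1/42, 2/21, 2/7, 1/2, 4/7, 5/7, 17/21, 1]
j=0: u_0=1/15 ∈ [1/42, 2/21) → index 1
j=1: u_1=23/120 ∈ [2/21, 2/7) → index 2
j=2: u_2=19/60 ∈ [2/7, 1/2) → index 3
j=3: u_3=53/120 ∈ [2/7, 1/2) → index 3
j=4: u_4=17/30 ∈ [1/2, 4/7) → index 4
j=5: u_5=83/120 ∈ [4/7, 5/7) → index 5
j=6: u_6=49/60 ∈ [17/21, 1) → index 7
j=7: u_7=113/120 ∈ [17/21, 1) → index 7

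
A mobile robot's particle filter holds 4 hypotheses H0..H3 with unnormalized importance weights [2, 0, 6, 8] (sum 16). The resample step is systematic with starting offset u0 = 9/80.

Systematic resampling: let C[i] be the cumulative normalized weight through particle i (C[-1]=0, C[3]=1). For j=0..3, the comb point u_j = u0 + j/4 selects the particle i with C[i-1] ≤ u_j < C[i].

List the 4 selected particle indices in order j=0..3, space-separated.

0 2 3 3

C = [1/8, 1/8, 1/2, 1]
j=0: u_0=9/80 ∈ [0, 1/8) → index 0
j=1: u_1=29/80 ∈ [1/8, 1/2) → index 2
j=2: u_2=49/80 ∈ [1/2, 1) → index 3
j=3: u_3=69/80 ∈ [1/2, 1) → index 3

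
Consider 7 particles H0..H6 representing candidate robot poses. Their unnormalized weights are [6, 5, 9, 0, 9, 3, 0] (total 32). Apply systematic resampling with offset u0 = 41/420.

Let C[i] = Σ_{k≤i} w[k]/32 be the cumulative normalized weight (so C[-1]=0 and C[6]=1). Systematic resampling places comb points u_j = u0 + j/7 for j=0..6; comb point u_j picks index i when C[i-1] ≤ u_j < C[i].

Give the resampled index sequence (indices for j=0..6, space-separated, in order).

C = [3/16, 11/32, 5/8, 5/8, 29/32, 1, 1]
j=0: u_0=41/420 ∈ [0, 3/16) → index 0
j=1: u_1=101/420 ∈ [3/16, 11/32) → index 1
j=2: u_2=23/60 ∈ [11/32, 5/8) → index 2
j=3: u_3=221/420 ∈ [11/32, 5/8) → index 2
j=4: u_4=281/420 ∈ [5/8, 29/32) → index 4
j=5: u_5=341/420 ∈ [5/8, 29/32) → index 4
j=6: u_6=401/420 ∈ [29/32, 1) → index 5

0 1 2 2 4 4 5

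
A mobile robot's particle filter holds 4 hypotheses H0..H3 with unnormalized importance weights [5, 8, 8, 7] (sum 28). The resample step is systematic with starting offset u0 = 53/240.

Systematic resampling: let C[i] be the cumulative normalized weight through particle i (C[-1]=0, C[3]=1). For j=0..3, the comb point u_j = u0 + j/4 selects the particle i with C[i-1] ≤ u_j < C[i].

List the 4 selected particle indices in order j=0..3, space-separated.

1 2 2 3

C = [5/28, 13/28, 3/4, 1]
j=0: u_0=53/240 ∈ [5/28, 13/28) → index 1
j=1: u_1=113/240 ∈ [13/28, 3/4) → index 2
j=2: u_2=173/240 ∈ [13/28, 3/4) → index 2
j=3: u_3=233/240 ∈ [3/4, 1) → index 3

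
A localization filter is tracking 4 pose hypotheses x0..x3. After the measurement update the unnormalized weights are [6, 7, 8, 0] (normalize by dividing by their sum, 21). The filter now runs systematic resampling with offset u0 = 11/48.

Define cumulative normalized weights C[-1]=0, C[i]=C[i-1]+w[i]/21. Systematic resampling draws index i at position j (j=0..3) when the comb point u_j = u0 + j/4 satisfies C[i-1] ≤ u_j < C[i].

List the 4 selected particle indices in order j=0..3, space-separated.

C = [2/7, 13/21, 1, 1]
j=0: u_0=11/48 ∈ [0, 2/7) → index 0
j=1: u_1=23/48 ∈ [2/7, 13/21) → index 1
j=2: u_2=35/48 ∈ [13/21, 1) → index 2
j=3: u_3=47/48 ∈ [13/21, 1) → index 2

0 1 2 2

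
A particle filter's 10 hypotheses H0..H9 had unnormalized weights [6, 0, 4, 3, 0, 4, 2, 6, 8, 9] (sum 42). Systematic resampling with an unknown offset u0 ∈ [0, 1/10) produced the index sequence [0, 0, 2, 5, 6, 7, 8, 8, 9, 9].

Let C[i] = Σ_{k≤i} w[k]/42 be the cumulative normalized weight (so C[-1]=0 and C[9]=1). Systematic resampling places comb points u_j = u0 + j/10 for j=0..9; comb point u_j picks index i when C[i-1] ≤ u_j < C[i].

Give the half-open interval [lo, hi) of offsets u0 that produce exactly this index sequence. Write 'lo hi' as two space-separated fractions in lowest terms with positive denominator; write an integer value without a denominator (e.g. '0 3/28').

C = [1/7, 1/7, 5/21, 13/42, 13/42, 17/42, 19/42, 25/42, 11/14, 1]
j=0 picked index 0: u0 ∈ [0, 1/7)
j=1 picked index 0: u0 ∈ [-1/10, 3/70)
j=2 picked index 2: u0 ∈ [-2/35, 4/105)
j=3 picked index 5: u0 ∈ [1/105, 11/105)
j=4 picked index 6: u0 ∈ [1/210, 11/210)
j=5 picked index 7: u0 ∈ [-1/21, 2/21)
j=6 picked index 8: u0 ∈ [-1/210, 13/70)
j=7 picked index 8: u0 ∈ [-11/105, 3/35)
j=8 picked index 9: u0 ∈ [-1/70, 1/5)
j=9 picked index 9: u0 ∈ [-4/35, 1/10)
intersection: [1/105, 4/105)

1/105 4/105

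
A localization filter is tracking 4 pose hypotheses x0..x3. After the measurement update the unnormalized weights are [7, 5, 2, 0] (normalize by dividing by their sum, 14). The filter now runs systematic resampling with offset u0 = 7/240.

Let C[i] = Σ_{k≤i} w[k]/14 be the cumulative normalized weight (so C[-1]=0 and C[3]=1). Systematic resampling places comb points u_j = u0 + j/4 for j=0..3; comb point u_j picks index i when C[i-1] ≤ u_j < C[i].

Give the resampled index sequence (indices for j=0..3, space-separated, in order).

0 0 1 1

C = [1/2, 6/7, 1, 1]
j=0: u_0=7/240 ∈ [0, 1/2) → index 0
j=1: u_1=67/240 ∈ [0, 1/2) → index 0
j=2: u_2=127/240 ∈ [1/2, 6/7) → index 1
j=3: u_3=187/240 ∈ [1/2, 6/7) → index 1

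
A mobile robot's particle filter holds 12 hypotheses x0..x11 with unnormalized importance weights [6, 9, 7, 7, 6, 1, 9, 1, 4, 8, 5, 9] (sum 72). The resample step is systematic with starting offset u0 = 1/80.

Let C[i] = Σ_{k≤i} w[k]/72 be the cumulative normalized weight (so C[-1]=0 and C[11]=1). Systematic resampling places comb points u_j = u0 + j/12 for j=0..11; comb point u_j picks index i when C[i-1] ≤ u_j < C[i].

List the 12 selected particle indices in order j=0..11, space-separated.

C = [1/12, 5/24, 11/36, 29/72, 35/72, 1/2, 5/8, 23/36, 25/36, 29/36, 7/8, 1]
j=0: u_0=1/80 ∈ [0, 1/12) → index 0
j=1: u_1=23/240 ∈ [1/12, 5/24) → index 1
j=2: u_2=43/240 ∈ [1/12, 5/24) → index 1
j=3: u_3=21/80 ∈ [5/24, 11/36) → index 2
j=4: u_4=83/240 ∈ [11/36, 29/72) → index 3
j=5: u_5=103/240 ∈ [29/72, 35/72) → index 4
j=6: u_6=41/80 ∈ [1/2, 5/8) → index 6
j=7: u_7=143/240 ∈ [1/2, 5/8) → index 6
j=8: u_8=163/240 ∈ [23/36, 25/36) → index 8
j=9: u_9=61/80 ∈ [25/36, 29/36) → index 9
j=10: u_10=203/240 ∈ [29/36, 7/8) → index 10
j=11: u_11=223/240 ∈ [7/8, 1) → index 11

0 1 1 2 3 4 6 6 8 9 10 11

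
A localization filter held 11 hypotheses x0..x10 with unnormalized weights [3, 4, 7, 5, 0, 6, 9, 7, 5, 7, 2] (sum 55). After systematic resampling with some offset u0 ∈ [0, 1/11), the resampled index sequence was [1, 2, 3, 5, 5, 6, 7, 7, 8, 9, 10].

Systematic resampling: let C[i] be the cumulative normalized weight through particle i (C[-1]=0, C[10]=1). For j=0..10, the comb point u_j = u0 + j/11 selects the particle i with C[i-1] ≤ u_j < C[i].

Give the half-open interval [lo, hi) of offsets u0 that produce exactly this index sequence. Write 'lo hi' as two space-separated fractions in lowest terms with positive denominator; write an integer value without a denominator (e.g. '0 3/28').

4/55 1/11

C = [3/55, 7/55, 14/55, 19/55, 19/55, 5/11, 34/55, 41/55, 46/55, 53/55, 1]
j=0 picked index 1: u0 ∈ [3/55, 7/55)
j=1 picked index 2: u0 ∈ [2/55, 9/55)
j=2 picked index 3: u0 ∈ [4/55, 9/55)
j=3 picked index 5: u0 ∈ [4/55, 2/11)
j=4 picked index 5: u0 ∈ [-1/55, 1/11)
j=5 picked index 6: u0 ∈ [0, 9/55)
j=6 picked index 7: u0 ∈ [4/55, 1/5)
j=7 picked index 7: u0 ∈ [-1/55, 6/55)
j=8 picked index 8: u0 ∈ [1/55, 6/55)
j=9 picked index 9: u0 ∈ [1/55, 8/55)
j=10 picked index 10: u0 ∈ [3/55, 1/11)
intersection: [4/55, 1/11)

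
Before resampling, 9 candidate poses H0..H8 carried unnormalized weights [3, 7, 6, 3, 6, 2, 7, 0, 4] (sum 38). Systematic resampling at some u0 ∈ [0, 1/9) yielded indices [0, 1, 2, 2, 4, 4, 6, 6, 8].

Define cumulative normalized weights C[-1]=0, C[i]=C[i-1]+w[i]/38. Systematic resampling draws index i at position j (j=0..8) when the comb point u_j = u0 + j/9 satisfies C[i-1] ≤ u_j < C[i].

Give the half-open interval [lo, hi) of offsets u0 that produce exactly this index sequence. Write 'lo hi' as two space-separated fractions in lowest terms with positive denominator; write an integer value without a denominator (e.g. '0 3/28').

C = [3/38, 5/19, 8/19, 1/2, 25/38, 27/38, 17/19, 17/19, 1]
j=0 picked index 0: u0 ∈ [0, 3/38)
j=1 picked index 1: u0 ∈ [-11/342, 26/171)
j=2 picked index 2: u0 ∈ [7/171, 34/171)
j=3 picked index 2: u0 ∈ [-4/57, 5/57)
j=4 picked index 4: u0 ∈ [1/18, 73/342)
j=5 picked index 4: u0 ∈ [-1/18, 35/342)
j=6 picked index 6: u0 ∈ [5/114, 13/57)
j=7 picked index 6: u0 ∈ [-23/342, 20/171)
j=8 picked index 8: u0 ∈ [1/171, 1/9)
intersection: [1/18, 3/38)

1/18 3/38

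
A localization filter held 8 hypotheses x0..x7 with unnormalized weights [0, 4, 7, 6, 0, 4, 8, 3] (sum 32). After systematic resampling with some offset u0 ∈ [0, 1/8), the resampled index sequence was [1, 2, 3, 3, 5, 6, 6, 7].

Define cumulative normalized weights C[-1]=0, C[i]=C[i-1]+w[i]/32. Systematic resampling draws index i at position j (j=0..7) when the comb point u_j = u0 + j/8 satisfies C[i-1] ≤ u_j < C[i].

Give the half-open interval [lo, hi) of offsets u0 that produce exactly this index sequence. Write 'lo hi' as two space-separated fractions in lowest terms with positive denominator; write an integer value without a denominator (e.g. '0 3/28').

3/32 1/8

C = [0, 1/8, 11/32, 17/32, 17/32, 21/32, 29/32, 1]
j=0 picked index 1: u0 ∈ [0, 1/8)
j=1 picked index 2: u0 ∈ [0, 7/32)
j=2 picked index 3: u0 ∈ [3/32, 9/32)
j=3 picked index 3: u0 ∈ [-1/32, 5/32)
j=4 picked index 5: u0 ∈ [1/32, 5/32)
j=5 picked index 6: u0 ∈ [1/32, 9/32)
j=6 picked index 6: u0 ∈ [-3/32, 5/32)
j=7 picked index 7: u0 ∈ [1/32, 1/8)
intersection: [3/32, 1/8)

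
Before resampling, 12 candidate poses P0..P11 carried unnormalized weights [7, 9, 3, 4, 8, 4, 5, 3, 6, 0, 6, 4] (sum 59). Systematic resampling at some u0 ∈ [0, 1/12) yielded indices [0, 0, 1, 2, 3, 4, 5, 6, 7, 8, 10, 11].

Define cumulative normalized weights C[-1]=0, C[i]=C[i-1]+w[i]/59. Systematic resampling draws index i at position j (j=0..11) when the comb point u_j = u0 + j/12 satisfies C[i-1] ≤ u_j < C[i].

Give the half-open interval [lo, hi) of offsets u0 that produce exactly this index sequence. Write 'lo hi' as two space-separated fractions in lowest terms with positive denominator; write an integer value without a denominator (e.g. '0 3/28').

C = [7/59, 16/59, 19/59, 23/59, 31/59, 35/59, 40/59, 43/59, 49/59, 49/59, 55/59, 1]
j=0 picked index 0: u0 ∈ [0, 7/59)
j=1 picked index 0: u0 ∈ [-1/12, 25/708)
j=2 picked index 1: u0 ∈ [-17/354, 37/354)
j=3 picked index 2: u0 ∈ [5/236, 17/236)
j=4 picked index 3: u0 ∈ [-2/177, 10/177)
j=5 picked index 4: u0 ∈ [-19/708, 77/708)
j=6 picked index 5: u0 ∈ [3/118, 11/118)
j=7 picked index 6: u0 ∈ [7/708, 67/708)
j=8 picked index 7: u0 ∈ [2/177, 11/177)
j=9 picked index 8: u0 ∈ [-5/236, 19/236)
j=10 picked index 10: u0 ∈ [-1/354, 35/354)
j=11 picked index 11: u0 ∈ [11/708, 1/12)
intersection: [3/118, 25/708)

3/118 25/708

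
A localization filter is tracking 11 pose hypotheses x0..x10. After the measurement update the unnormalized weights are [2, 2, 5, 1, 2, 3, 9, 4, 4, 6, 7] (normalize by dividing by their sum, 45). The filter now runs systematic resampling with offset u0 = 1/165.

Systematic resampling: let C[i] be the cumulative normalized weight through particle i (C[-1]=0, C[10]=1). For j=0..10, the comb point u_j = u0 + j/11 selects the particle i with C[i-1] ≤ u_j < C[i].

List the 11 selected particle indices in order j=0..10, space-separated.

C = [2/45, 4/45, 1/5, 2/9, 4/15, 1/3, 8/15, 28/45, 32/45, 38/45, 1]
j=0: u_0=1/165 ∈ [0, 2/45) → index 0
j=1: u_1=16/165 ∈ [4/45, 1/5) → index 2
j=2: u_2=31/165 ∈ [4/45, 1/5) → index 2
j=3: u_3=46/165 ∈ [4/15, 1/3) → index 5
j=4: u_4=61/165 ∈ [1/3, 8/15) → index 6
j=5: u_5=76/165 ∈ [1/3, 8/15) → index 6
j=6: u_6=91/165 ∈ [8/15, 28/45) → index 7
j=7: u_7=106/165 ∈ [28/45, 32/45) → index 8
j=8: u_8=11/15 ∈ [32/45, 38/45) → index 9
j=9: u_9=136/165 ∈ [32/45, 38/45) → index 9
j=10: u_10=151/165 ∈ [38/45, 1) → index 10

0 2 2 5 6 6 7 8 9 9 10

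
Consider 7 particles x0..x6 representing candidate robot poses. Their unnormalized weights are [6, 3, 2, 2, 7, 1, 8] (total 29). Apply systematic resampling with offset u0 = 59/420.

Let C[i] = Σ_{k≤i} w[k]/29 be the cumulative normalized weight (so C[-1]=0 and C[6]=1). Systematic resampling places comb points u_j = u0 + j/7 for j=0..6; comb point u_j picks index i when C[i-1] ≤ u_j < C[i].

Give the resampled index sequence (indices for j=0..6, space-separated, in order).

C = [6/29, 9/29, 11/29, 13/29, 20/29, 21/29, 1]
j=0: u_0=59/420 ∈ [0, 6/29) → index 0
j=1: u_1=17/60 ∈ [6/29, 9/29) → index 1
j=2: u_2=179/420 ∈ [11/29, 13/29) → index 3
j=3: u_3=239/420 ∈ [13/29, 20/29) → index 4
j=4: u_4=299/420 ∈ [20/29, 21/29) → index 5
j=5: u_5=359/420 ∈ [21/29, 1) → index 6
j=6: u_6=419/420 ∈ [21/29, 1) → index 6

0 1 3 4 5 6 6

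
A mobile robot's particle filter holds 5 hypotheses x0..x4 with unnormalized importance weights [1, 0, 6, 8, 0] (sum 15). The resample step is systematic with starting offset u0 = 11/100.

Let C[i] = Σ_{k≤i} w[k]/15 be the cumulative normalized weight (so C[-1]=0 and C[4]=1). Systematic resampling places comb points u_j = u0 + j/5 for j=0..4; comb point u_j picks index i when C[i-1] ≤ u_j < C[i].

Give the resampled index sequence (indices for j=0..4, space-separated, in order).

C = [1/15, 1/15, 7/15, 1, 1]
j=0: u_0=11/100 ∈ [1/15, 7/15) → index 2
j=1: u_1=31/100 ∈ [1/15, 7/15) → index 2
j=2: u_2=51/100 ∈ [7/15, 1) → index 3
j=3: u_3=71/100 ∈ [7/15, 1) → index 3
j=4: u_4=91/100 ∈ [7/15, 1) → index 3

2 2 3 3 3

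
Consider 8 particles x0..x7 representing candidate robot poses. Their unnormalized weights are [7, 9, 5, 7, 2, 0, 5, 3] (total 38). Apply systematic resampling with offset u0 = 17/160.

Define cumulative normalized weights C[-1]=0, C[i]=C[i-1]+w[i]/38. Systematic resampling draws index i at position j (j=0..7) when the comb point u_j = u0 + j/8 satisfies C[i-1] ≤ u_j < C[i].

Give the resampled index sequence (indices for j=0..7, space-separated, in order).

0 1 1 2 3 3 6 7

C = [7/38, 8/19, 21/38, 14/19, 15/19, 15/19, 35/38, 1]
j=0: u_0=17/160 ∈ [0, 7/38) → index 0
j=1: u_1=37/160 ∈ [7/38, 8/19) → index 1
j=2: u_2=57/160 ∈ [7/38, 8/19) → index 1
j=3: u_3=77/160 ∈ [8/19, 21/38) → index 2
j=4: u_4=97/160 ∈ [21/38, 14/19) → index 3
j=5: u_5=117/160 ∈ [21/38, 14/19) → index 3
j=6: u_6=137/160 ∈ [15/19, 35/38) → index 6
j=7: u_7=157/160 ∈ [35/38, 1) → index 7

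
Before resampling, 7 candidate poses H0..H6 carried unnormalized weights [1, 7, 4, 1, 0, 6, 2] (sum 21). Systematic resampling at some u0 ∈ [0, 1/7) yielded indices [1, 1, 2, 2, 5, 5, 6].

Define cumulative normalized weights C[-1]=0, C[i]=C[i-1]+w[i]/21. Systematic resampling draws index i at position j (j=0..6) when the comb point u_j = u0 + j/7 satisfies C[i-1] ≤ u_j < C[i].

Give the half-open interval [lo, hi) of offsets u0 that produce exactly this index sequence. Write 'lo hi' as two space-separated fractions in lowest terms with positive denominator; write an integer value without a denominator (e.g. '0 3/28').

2/21 1/7

C = [1/21, 8/21, 4/7, 13/21, 13/21, 19/21, 1]
j=0 picked index 1: u0 ∈ [1/21, 8/21)
j=1 picked index 1: u0 ∈ [-2/21, 5/21)
j=2 picked index 2: u0 ∈ [2/21, 2/7)
j=3 picked index 2: u0 ∈ [-1/21, 1/7)
j=4 picked index 5: u0 ∈ [1/21, 1/3)
j=5 picked index 5: u0 ∈ [-2/21, 4/21)
j=6 picked index 6: u0 ∈ [1/21, 1/7)
intersection: [2/21, 1/7)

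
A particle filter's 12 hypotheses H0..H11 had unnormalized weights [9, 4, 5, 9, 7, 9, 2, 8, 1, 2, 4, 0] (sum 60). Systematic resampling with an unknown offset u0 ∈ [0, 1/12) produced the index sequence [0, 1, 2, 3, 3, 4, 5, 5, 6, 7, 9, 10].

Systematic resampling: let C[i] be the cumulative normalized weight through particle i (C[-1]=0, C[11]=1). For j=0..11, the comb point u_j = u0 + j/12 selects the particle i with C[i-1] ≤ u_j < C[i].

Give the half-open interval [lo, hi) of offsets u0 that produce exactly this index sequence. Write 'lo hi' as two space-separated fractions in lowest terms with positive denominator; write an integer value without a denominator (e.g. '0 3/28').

1/15 1/12

C = [3/20, 13/60, 3/10, 9/20, 17/30, 43/60, 3/4, 53/60, 9/10, 14/15, 1, 1]
j=0 picked index 0: u0 ∈ [0, 3/20)
j=1 picked index 1: u0 ∈ [1/15, 2/15)
j=2 picked index 2: u0 ∈ [1/20, 2/15)
j=3 picked index 3: u0 ∈ [1/20, 1/5)
j=4 picked index 3: u0 ∈ [-1/30, 7/60)
j=5 picked index 4: u0 ∈ [1/30, 3/20)
j=6 picked index 5: u0 ∈ [1/15, 13/60)
j=7 picked index 5: u0 ∈ [-1/60, 2/15)
j=8 picked index 6: u0 ∈ [1/20, 1/12)
j=9 picked index 7: u0 ∈ [0, 2/15)
j=10 picked index 9: u0 ∈ [1/15, 1/10)
j=11 picked index 10: u0 ∈ [1/60, 1/12)
intersection: [1/15, 1/12)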